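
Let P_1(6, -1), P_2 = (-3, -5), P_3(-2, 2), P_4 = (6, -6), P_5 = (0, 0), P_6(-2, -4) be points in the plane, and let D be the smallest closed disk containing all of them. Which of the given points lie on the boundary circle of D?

By Welzl's lemma the MEC is supported by two points (diametrically opposite) or three points (on a circumcircle).
The minimum enclosing circle is determined by three boundary points: P_2, P_3, P_4.
Their circumcentre is (1.875, -2.125) with r² = 32.03125.
The farthest remaining point P_6 is at distance² 18.53125 ≤ 32.03125.
The points at distance exactly r from the centre are P_2, P_3, P_4 — 3 points.

P_2, P_3, P_4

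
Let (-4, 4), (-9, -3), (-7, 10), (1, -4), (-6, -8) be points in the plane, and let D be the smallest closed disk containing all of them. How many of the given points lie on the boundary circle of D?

3

By Welzl's lemma the MEC is supported by two points (diametrically opposite) or three points (on a circumcircle).
The farthest pair is (-7, 10)–(-6, -8) with squared distance 325. The circle on this segment as diameter has centre (-6.5, 1) and r² = 325/4 = 81.25.
Check (-4, 4): distance² to centre = 15.25 ≤ 81.25, so it lies inside.
All remaining points lie in this disk, and no smaller disk contains both endpoints, so this is the minimum enclosing circle.
The points at distance exactly r from the centre are (-7, 10), (1, -4), (-6, -8) — 3 points.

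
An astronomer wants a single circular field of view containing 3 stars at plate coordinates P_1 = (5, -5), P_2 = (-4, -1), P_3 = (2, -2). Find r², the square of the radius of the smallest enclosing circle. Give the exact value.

Side lengths²: P_1P_2² = 97, P_1P_3² = 18, P_2P_3² = 37.
Since P_1P_2² = 97 ≥ 37 + 18 = 55, the angle opposite P_1P_2 is not acute, so the smallest enclosing circle has P_1P_2 as diameter.
Centre = midpoint of P_1P_2 = (0.5, -3), r² = 97/4 = 24.25.

24.25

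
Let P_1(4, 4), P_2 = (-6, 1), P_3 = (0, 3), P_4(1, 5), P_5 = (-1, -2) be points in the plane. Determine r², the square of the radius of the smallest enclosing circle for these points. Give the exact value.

27.25

A smallest enclosing disk is always determined by at most three of the input points on its boundary.
The farthest pair is P_1–P_2 with squared distance 109. The circle on this segment as diameter has centre (-1, 2.5) and r² = 109/4 = 27.25.
Check P_3: distance² to centre = 1.25 ≤ 27.25, so it lies inside.
All remaining points lie in this disk, and no smaller disk contains both endpoints, so this is the minimum enclosing circle.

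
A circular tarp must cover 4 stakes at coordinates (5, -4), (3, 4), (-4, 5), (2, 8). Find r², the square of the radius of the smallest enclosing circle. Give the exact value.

The minimum enclosing circle is determined by three boundary points: (5, -4), (-4, 5), (2, 8).
Their circumcentre is (1.5, 1.5) with r² = 42.5.
The farthest remaining point (3, 4) is at distance² 8.5 ≤ 42.5.

42.5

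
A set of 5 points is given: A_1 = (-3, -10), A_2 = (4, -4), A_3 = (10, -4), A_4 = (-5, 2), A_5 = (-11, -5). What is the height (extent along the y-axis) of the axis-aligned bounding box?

max y = 2, min y = -10, so height = 12.

12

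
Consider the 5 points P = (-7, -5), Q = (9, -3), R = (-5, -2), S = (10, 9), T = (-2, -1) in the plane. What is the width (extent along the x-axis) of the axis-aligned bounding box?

max x = 10, min x = -7, so width = 17.

17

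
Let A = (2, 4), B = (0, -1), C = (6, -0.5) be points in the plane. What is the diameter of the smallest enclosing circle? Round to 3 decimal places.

Side lengths²: AB² = 29, AC² = 36.25, BC² = 36.25.
Since BC² = 36.25 < 36.25 + 29 = 65.25, the triangle is acute, so the smallest enclosing circle is the circumcircle.
Circumcentre = (2.875, 0.75), r² = 11.328125.
Diameter = 2r = 2√(11.328125) ≈ 6.731.

6.731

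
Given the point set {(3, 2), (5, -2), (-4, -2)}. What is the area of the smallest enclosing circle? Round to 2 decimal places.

Call the three points A, B, C in the order given.
Side lengths²: AB² = 20, AC² = 65, BC² = 81.
Since BC² = 81 < 65 + 20 = 85, the triangle is acute, so the smallest enclosing circle is the circumcircle.
Circumcentre = (0.5, -1.75), r² = 20.3125.
Area = π·r² = π·20.3125 ≈ 63.81.

63.81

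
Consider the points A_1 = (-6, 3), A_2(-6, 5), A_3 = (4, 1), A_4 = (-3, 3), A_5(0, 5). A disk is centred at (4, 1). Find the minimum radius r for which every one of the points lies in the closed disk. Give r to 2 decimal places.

The required radius is the distance from (4, 1) to the farthest point.
Squared distances: 104, 116, 0, 53, 32.
Maximum is 116, attained at A_2.
r = √116 ≈ 10.77.

10.77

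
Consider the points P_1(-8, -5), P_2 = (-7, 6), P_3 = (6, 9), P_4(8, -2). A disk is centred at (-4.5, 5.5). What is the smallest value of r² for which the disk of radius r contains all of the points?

The required radius is the distance from (-4.5, 5.5) to the farthest point.
Squared distances: 122.5, 6.5, 122.5, 212.5.
Maximum is 212.5, attained at P_4.

212.5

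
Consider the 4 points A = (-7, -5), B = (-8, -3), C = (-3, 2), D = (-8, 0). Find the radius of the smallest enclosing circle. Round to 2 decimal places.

4.03

The minimum enclosing circle of a finite set is fixed by two of the points (as a diameter) or three (as a circumcircle).
The farthest pair is A–C with squared distance 65. The circle on this segment as diameter has centre (-5, -1.5) and r² = 65/4 = 16.25.
Check B: distance² to centre = 11.25 ≤ 16.25, so it lies inside.
All remaining points lie in this disk, and no smaller disk contains both endpoints, so this is the minimum enclosing circle.
r = √(16.25) ≈ 4.03.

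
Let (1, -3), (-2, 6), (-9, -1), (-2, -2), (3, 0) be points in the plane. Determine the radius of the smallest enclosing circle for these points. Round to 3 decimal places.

6.046

A smallest enclosing disk is always determined by at most three of the input points on its boundary.
The minimum enclosing circle is determined by three boundary points: (-2, 6), (-9, -1), (3, 0).
Their circumcentre is (-67/22, 1/22) with r² = 8845/242.
The farthest remaining point (1, -3) is at distance² 6205/242 ≤ 8845/242.
r = √(8845/242) ≈ 6.046.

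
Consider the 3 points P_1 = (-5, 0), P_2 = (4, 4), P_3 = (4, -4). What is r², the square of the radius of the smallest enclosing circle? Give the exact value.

Side lengths²: P_1P_2² = 97, P_1P_3² = 97, P_2P_3² = 64.
Since P_1P_3² = 97 < 97 + 64 = 161, the triangle is acute, so the smallest enclosing circle is the circumcircle.
Circumcentre = (7/18, 0), r² = 9409/324.

9409/324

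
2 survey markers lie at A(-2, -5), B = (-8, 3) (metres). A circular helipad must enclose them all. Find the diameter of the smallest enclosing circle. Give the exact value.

The smallest circle enclosing two points has them as diameter endpoints.
Centre = midpoint = (-5, -1); r² = |AB|²/4 = 100/4 = 25.
Diameter = 2r = 2√25 = 10.

10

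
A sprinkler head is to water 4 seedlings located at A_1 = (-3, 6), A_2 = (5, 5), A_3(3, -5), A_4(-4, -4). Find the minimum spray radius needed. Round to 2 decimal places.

The minimum enclosing circle is determined by three boundary points: A_1, A_2, A_4.
Their circumcentre is (7/18, 11/18) with r² = 6565/162.
The farthest remaining point A_3 is at distance² 6205/162 ≤ 6565/162.
r = √(6565/162) ≈ 6.37.

6.37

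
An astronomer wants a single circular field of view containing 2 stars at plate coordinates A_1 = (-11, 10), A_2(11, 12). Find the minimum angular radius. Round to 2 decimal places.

11.05

The smallest circle enclosing two points has them as diameter endpoints.
Centre = midpoint = (0, 11); r² = |A_1A_2|²/4 = 488/4 = 122.
r = √122 ≈ 11.05.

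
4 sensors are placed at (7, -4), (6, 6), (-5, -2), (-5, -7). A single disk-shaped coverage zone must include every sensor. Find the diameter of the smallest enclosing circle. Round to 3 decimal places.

A smallest enclosing disk is always determined by at most three of the input points on its boundary.
The farthest pair is (6, 6)–(-5, -7) with squared distance 290. The circle on this segment as diameter has centre (0.5, -0.5) and r² = 290/4 = 72.5.
Check (7, -4): distance² to centre = 54.5 ≤ 72.5, so it lies inside.
All remaining points lie in this disk, and no smaller disk contains both endpoints, so this is the minimum enclosing circle.
Diameter = 2r = 2√(72.5) ≈ 17.029.

17.029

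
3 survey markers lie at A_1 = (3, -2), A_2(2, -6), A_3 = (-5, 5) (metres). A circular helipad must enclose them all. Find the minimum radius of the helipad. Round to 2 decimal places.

Side lengths²: A_1A_2² = 17, A_1A_3² = 113, A_2A_3² = 170.
Since A_2A_3² = 170 ≥ 113 + 17 = 130, the angle opposite A_2A_3 is not acute, so the smallest enclosing circle has A_2A_3 as diameter.
Centre = midpoint of A_2A_3 = (-1.5, -0.5), r² = 170/4 = 42.5.
r = √(42.5) ≈ 6.52.

6.52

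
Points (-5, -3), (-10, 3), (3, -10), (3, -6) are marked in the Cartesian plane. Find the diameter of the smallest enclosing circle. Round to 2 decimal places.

18.38

A smallest enclosing disk is always determined by at most three of the input points on its boundary.
The farthest pair is (-10, 3)–(3, -10) with squared distance 338. The circle on this segment as diameter has centre (-3.5, -3.5) and r² = 338/4 = 84.5.
Check (-5, -3): distance² to centre = 2.5 ≤ 84.5, so it lies inside.
All remaining points lie in this disk, and no smaller disk contains both endpoints, so this is the minimum enclosing circle.
Diameter = 2r = 2√(84.5) ≈ 18.38.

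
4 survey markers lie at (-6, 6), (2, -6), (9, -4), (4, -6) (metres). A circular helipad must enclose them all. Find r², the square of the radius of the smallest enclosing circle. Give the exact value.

81.25

The farthest pair is (-6, 6)–(9, -4) with squared distance 325. The circle on this segment as diameter has centre (1.5, 1) and r² = 325/4 = 81.25.
Check (2, -6): distance² to centre = 49.25 ≤ 81.25, so it lies inside.
All remaining points lie in this disk, and no smaller disk contains both endpoints, so this is the minimum enclosing circle.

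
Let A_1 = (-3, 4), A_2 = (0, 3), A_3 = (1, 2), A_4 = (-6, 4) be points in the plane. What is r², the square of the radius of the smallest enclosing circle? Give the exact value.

By Welzl's lemma the MEC is supported by two points (diametrically opposite) or three points (on a circumcircle).
The farthest pair is A_3–A_4 with squared distance 53. The circle on this segment as diameter has centre (-2.5, 3) and r² = 53/4 = 13.25.
Check A_1: distance² to centre = 1.25 ≤ 13.25, so it lies inside.
All remaining points lie in this disk, and no smaller disk contains both endpoints, so this is the minimum enclosing circle.

13.25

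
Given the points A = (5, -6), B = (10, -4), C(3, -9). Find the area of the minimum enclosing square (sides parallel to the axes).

49

The bounding box has width 7 and height 5.
An axis-aligned square enclosing the set must have side ≥ max(width, height).
So the minimum side is max(7, 5) = 7.
Area = 7² = 49.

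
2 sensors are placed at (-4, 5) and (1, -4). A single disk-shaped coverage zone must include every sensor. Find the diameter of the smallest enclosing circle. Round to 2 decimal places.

The smallest circle enclosing two points has them as diameter endpoints.
Centre = midpoint = (-1.5, 0.5); r² = |(-4, 5)−(1, -4)|²/4 = 106/4 = 26.5.
Diameter = 2r = 2√(26.5) ≈ 10.30.

10.30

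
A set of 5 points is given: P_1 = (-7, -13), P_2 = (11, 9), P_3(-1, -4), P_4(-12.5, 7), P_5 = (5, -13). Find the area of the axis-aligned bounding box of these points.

517

x ranges over [-12.5, 11], width 23.5.
y ranges over [-13, 9], height 22.
Area = 23.5 × 22 = 517.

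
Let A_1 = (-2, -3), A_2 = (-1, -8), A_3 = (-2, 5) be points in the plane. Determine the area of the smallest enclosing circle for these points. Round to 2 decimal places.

133.52

Side lengths²: A_1A_2² = 26, A_1A_3² = 64, A_2A_3² = 170.
Since A_2A_3² = 170 ≥ 64 + 26 = 90, the angle opposite A_2A_3 is not acute, so the smallest enclosing circle has A_2A_3 as diameter.
Centre = midpoint of A_2A_3 = (-1.5, -1.5), r² = 170/4 = 42.5.
Area = π·r² = π·42.5 ≈ 133.52.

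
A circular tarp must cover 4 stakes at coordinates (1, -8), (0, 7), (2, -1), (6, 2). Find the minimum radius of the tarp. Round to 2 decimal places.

The minimum enclosing circle of a finite set is fixed by two of the points (as a diameter) or three (as a circumcircle).
The farthest pair is (1, -8)–(0, 7) with squared distance 226. The circle on this segment as diameter has centre (0.5, -0.5) and r² = 226/4 = 56.5.
Check (2, -1): distance² to centre = 2.5 ≤ 56.5, so it lies inside.
All remaining points lie in this disk, and no smaller disk contains both endpoints, so this is the minimum enclosing circle.
r = √(56.5) ≈ 7.52.

7.52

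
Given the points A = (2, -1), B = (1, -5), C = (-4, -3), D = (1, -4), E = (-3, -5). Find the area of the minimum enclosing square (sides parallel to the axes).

36

The bounding box has width 6 and height 4.
An axis-aligned square enclosing the set must have side ≥ max(width, height).
So the minimum side is max(6, 4) = 6.
Area = 6² = 36.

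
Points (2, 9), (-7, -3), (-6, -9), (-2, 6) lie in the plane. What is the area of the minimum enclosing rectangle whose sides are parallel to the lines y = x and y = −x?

In coordinates u = x + y, v = x − y the rectangle is axis-aligned; the map (x,y)→(u,v) scales areas by 2.
u-values: 11, -10, -15, 4; range = 11 − (-15) = 26.
v-values: -7, -4, 3, -8; range = 3 − (-8) = 11.
Area = (26 × 11) / 2 = 143.

143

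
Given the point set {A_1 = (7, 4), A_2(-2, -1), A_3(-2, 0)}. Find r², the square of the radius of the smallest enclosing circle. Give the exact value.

Side lengths²: A_1A_2² = 106, A_1A_3² = 97, A_2A_3² = 1.
Since A_1A_2² = 106 ≥ 97 + 1 = 98, the angle opposite A_1A_2 is not acute, so the smallest enclosing circle has A_1A_2 as diameter.
Centre = midpoint of A_1A_2 = (2.5, 1.5), r² = 106/4 = 26.5.

26.5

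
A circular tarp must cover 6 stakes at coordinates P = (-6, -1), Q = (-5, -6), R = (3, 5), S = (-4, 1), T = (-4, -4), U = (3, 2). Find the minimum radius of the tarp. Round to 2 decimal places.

The minimum enclosing circle of a finite set is fixed by two of the points (as a diameter) or three (as a circumcircle).
The farthest pair is Q–R with squared distance 185. The circle on this segment as diameter has centre (-1, -0.5) and r² = 185/4 = 46.25.
Check P: distance² to centre = 25.25 ≤ 46.25, so it lies inside.
All remaining points lie in this disk, and no smaller disk contains both endpoints, so this is the minimum enclosing circle.
r = √(46.25) ≈ 6.80.

6.80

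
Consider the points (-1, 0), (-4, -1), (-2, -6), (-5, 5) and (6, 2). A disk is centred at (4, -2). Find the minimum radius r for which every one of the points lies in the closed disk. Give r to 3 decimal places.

11.402

The required radius is the distance from (4, -2) to the farthest point.
Squared distances: 29, 65, 52, 130, 20.
Maximum is 130, attained at (-5, 5).
r = √130 ≈ 11.402.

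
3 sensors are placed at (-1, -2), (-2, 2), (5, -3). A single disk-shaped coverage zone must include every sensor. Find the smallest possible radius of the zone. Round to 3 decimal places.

Call the three points A, B, C in the order given.
Side lengths²: AB² = 17, AC² = 37, BC² = 74.
Since BC² = 74 ≥ 37 + 17 = 54, the angle opposite BC is not acute, so the smallest enclosing circle has BC as diameter.
Centre = midpoint of BC = (1.5, -0.5), r² = 74/4 = 18.5.
r = √(18.5) ≈ 4.301.

4.301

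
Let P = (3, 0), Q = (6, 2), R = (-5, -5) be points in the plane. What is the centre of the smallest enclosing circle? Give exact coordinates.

Side lengths²: PQ² = 13, PR² = 89, QR² = 170.
Since QR² = 170 ≥ 89 + 13 = 102, the angle opposite QR is not acute, so the smallest enclosing circle has QR as diameter.
Centre = midpoint of QR = (0.5, -1.5), r² = 170/4 = 42.5.
Centre = (0.5, -1.5).

(0.5, -1.5)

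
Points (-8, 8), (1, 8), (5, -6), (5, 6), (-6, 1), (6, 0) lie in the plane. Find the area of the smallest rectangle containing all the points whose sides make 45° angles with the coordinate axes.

216

In coordinates u = x + y, v = x − y the rectangle is axis-aligned; the map (x,y)→(u,v) scales areas by 2.
u-values: 0, 9, -1, 11, -5, 6; range = 11 − (-5) = 16.
v-values: -16, -7, 11, -1, -7, 6; range = 11 − (-16) = 27.
Area = (16 × 27) / 2 = 216.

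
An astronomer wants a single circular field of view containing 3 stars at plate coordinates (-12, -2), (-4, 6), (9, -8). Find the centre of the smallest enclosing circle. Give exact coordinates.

Call the three points A, B, C in the order given.
Side lengths²: AB² = 128, AC² = 477, BC² = 365.
Since AC² = 477 < 365 + 128 = 493, the triangle is acute, so the smallest enclosing circle is the circumcircle.
Circumcentre = (-25/18, -83/18), r² = 19345/162.
Centre = (-25/18, -83/18).

(-25/18, -83/18)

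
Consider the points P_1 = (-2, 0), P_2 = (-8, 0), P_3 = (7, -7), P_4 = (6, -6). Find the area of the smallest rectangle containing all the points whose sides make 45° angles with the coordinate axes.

In coordinates u = x + y, v = x − y the rectangle is axis-aligned; the map (x,y)→(u,v) scales areas by 2.
u-values: -2, -8, 0, 0; range = 0 − (-8) = 8.
v-values: -2, -8, 14, 12; range = 14 − (-8) = 22.
Area = (8 × 22) / 2 = 88.

88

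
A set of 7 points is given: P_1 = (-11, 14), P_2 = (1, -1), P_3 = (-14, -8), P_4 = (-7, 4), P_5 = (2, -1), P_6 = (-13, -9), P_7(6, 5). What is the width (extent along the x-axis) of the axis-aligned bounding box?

max x = 6, min x = -14, so width = 20.

20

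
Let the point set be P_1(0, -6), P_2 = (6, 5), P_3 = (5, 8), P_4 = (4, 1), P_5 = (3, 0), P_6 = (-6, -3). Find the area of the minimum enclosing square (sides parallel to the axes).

196

The bounding box has width 12 and height 14.
An axis-aligned square enclosing the set must have side ≥ max(width, height).
So the minimum side is max(12, 14) = 14.
Area = 14² = 196.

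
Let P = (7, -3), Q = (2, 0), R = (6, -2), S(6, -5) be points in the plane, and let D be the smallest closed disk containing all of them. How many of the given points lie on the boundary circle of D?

2

A smallest enclosing disk is always determined by at most three of the input points on its boundary.
The farthest pair is Q–S with squared distance 41. The circle on this segment as diameter has centre (4, -2.5) and r² = 41/4 = 10.25.
Check P: distance² to centre = 9.25 ≤ 10.25, so it lies inside.
All remaining points lie in this disk, and no smaller disk contains both endpoints, so this is the minimum enclosing circle.
The points at distance exactly r from the centre are Q, S — 2 points.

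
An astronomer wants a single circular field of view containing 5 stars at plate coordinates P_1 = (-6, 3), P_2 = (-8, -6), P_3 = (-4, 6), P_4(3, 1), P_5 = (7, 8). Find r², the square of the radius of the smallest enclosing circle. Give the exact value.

By Welzl's lemma the MEC is supported by two points (diametrically opposite) or three points (on a circumcircle).
The farthest pair is P_2–P_5 with squared distance 421. The circle on this segment as diameter has centre (-0.5, 1) and r² = 421/4 = 105.25.
Check P_1: distance² to centre = 34.25 ≤ 105.25, so it lies inside.
All remaining points lie in this disk, and no smaller disk contains both endpoints, so this is the minimum enclosing circle.

105.25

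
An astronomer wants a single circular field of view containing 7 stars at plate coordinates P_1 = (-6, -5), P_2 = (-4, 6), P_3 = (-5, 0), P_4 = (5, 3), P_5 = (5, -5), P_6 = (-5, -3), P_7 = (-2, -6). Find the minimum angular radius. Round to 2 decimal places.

7.22

The minimum enclosing circle is determined by three boundary points: P_1, P_2, P_5.
Their circumcentre is (-0.5, -7/22) with r² = 12625/242.
The farthest remaining point P_4 is at distance² 9985/242 ≤ 12625/242.
r = √(12625/242) ≈ 7.22.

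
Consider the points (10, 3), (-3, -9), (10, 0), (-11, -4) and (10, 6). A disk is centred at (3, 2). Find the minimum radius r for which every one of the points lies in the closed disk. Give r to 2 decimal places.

The required radius is the distance from (3, 2) to the farthest point.
Squared distances: 50, 157, 53, 232, 65.
Maximum is 232, attained at (-11, -4).
r = √232 ≈ 15.23.

15.23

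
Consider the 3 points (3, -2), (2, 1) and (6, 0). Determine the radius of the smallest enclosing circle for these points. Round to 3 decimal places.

2.137

Call the three points A, B, C in the order given.
Side lengths²: AB² = 10, AC² = 13, BC² = 17.
Since BC² = 17 < 13 + 10 = 23, the triangle is acute, so the smallest enclosing circle is the circumcircle.
Circumcentre = (85/22, -1/22), r² = 1105/242.
r = √(1105/242) ≈ 2.137.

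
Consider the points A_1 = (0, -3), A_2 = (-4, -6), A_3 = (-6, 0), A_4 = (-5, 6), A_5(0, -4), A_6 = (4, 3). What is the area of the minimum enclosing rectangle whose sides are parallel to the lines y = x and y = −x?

In coordinates u = x + y, v = x − y the rectangle is axis-aligned; the map (x,y)→(u,v) scales areas by 2.
u-values: -3, -10, -6, 1, -4, 7; range = 7 − (-10) = 17.
v-values: 3, 2, -6, -11, 4, 1; range = 4 − (-11) = 15.
Area = (17 × 15) / 2 = 127.5.

127.5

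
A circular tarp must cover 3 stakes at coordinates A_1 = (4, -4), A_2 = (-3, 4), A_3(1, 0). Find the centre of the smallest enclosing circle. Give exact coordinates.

Side lengths²: A_1A_2² = 113, A_1A_3² = 25, A_2A_3² = 32.
Since A_1A_2² = 113 ≥ 32 + 25 = 57, the angle opposite A_1A_2 is not acute, so the smallest enclosing circle has A_1A_2 as diameter.
Centre = midpoint of A_1A_2 = (0.5, 0), r² = 113/4 = 28.25.
Centre = (0.5, 0).

(0.5, 0)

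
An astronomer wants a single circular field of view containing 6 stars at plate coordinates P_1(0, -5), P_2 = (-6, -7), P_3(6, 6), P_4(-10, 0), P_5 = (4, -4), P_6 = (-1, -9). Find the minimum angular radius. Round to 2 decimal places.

A smallest enclosing disk is always determined by at most three of the input points on its boundary.
The minimum enclosing circle is determined by three boundary points: P_3, P_4, P_6.
Their circumcentre is (-10/11, 1/11) with r² = 10001/121.
The farthest remaining point P_2 is at distance² 9220/121 ≤ 10001/121.
r = √(10001/121) ≈ 9.09.

9.09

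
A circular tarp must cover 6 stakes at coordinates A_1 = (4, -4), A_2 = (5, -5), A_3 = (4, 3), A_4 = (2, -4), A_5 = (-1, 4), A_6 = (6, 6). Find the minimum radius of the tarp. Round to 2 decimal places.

The minimum enclosing circle is determined by three boundary points: A_2, A_5, A_6.
Their circumcentre is (3.74, 0.66) with r² = 33.6232.
The farthest remaining point A_4 is at distance² 24.7432 ≤ 33.6232.
r = √(33.6232) ≈ 5.80.

5.80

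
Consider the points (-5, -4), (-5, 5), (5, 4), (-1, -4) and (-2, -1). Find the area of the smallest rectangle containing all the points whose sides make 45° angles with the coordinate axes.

117

In coordinates u = x + y, v = x − y the rectangle is axis-aligned; the map (x,y)→(u,v) scales areas by 2.
u-values: -9, 0, 9, -5, -3; range = 9 − (-9) = 18.
v-values: -1, -10, 1, 3, -1; range = 3 − (-10) = 13.
Area = (18 × 13) / 2 = 117.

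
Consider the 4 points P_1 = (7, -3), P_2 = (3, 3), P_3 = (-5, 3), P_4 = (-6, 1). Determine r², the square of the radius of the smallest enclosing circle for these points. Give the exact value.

The farthest pair is P_1–P_4 with squared distance 185. The circle on this segment as diameter has centre (0.5, -1) and r² = 185/4 = 46.25.
Check P_2: distance² to centre = 22.25 ≤ 46.25, so it lies inside.
All remaining points lie in this disk, and no smaller disk contains both endpoints, so this is the minimum enclosing circle.

46.25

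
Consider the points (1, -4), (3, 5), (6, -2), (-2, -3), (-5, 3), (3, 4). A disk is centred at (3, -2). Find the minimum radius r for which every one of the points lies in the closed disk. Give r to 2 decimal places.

The required radius is the distance from (3, -2) to the farthest point.
Squared distances: 8, 49, 9, 26, 89, 36.
Maximum is 89, attained at (-5, 3).
r = √89 ≈ 9.43.

9.43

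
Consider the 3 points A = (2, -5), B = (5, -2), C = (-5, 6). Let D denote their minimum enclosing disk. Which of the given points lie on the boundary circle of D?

A, B, C

Side lengths²: AB² = 18, AC² = 170, BC² = 164.
Since AC² = 170 < 164 + 18 = 182, the triangle is acute, so the smallest enclosing circle is the circumcircle.
Circumcentre = (-8/9, 8/9), r² = 3485/81.
The points at distance exactly r from the centre are A, B, C — 3 points.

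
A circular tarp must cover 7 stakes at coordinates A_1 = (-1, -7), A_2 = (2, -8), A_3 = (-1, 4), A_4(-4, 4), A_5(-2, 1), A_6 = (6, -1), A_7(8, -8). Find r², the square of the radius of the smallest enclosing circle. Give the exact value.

72

The farthest pair is A_4–A_7 with squared distance 288. The circle on this segment as diameter has centre (2, -2) and r² = 288/4 = 72.
Check A_1: distance² to centre = 34 ≤ 72, so it lies inside.
All remaining points lie in this disk, and no smaller disk contains both endpoints, so this is the minimum enclosing circle.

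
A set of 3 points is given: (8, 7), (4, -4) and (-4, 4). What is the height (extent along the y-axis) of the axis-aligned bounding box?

11

max y = 7, min y = -4, so height = 11.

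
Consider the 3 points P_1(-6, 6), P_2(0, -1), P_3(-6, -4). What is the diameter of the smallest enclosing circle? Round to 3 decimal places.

Side lengths²: P_1P_2² = 85, P_1P_3² = 100, P_2P_3² = 45.
Since P_1P_3² = 100 < 85 + 45 = 130, the triangle is acute, so the smallest enclosing circle is the circumcircle.
Circumcentre = (-4.75, 1), r² = 26.5625.
Diameter = 2r = 2√(26.5625) ≈ 10.308.

10.308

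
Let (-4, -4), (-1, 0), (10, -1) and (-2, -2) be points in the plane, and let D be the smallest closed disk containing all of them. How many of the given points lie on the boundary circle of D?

2

The farthest pair is (-4, -4)–(10, -1) with squared distance 205. The circle on this segment as diameter has centre (3, -2.5) and r² = 205/4 = 51.25.
Check (-1, 0): distance² to centre = 22.25 ≤ 51.25, so it lies inside.
All remaining points lie in this disk, and no smaller disk contains both endpoints, so this is the minimum enclosing circle.
The points at distance exactly r from the centre are (-4, -4), (10, -1) — 2 points.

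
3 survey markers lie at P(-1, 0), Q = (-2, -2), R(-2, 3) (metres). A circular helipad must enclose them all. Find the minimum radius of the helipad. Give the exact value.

Side lengths²: PQ² = 5, PR² = 10, QR² = 25.
Since QR² = 25 ≥ 10 + 5 = 15, the angle opposite QR is not acute, so the smallest enclosing circle has QR as diameter.
Centre = midpoint of QR = (-2, 0.5), r² = 25/4 = 6.25.
r = √(6.25) = 2.5.

2.5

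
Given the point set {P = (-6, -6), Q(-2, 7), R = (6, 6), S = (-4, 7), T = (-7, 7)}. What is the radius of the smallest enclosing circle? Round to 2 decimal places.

By Welzl's lemma the MEC is supported by two points (diametrically opposite) or three points (on a circumcircle).
The minimum enclosing circle is determined by three boundary points: P, R, T.
Their circumcentre is (-13/14, 13/14) with r² = 7225/98.
The farthest remaining point S is at distance² 4537/98 ≤ 7225/98.
r = √(7225/98) ≈ 8.59.

8.59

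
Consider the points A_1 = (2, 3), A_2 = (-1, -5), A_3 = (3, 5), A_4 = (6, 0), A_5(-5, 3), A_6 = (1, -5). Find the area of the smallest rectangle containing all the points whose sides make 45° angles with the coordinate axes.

98

In coordinates u = x + y, v = x − y the rectangle is axis-aligned; the map (x,y)→(u,v) scales areas by 2.
u-values: 5, -6, 8, 6, -2, -4; range = 8 − (-6) = 14.
v-values: -1, 4, -2, 6, -8, 6; range = 6 − (-8) = 14.
Area = (14 × 14) / 2 = 98.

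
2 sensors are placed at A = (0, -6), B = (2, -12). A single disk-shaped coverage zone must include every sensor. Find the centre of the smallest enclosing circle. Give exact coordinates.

(1, -9)

The smallest circle enclosing two points has them as diameter endpoints.
Centre = midpoint = (1, -9); r² = |AB|²/4 = 40/4 = 10.
Centre = (1, -9).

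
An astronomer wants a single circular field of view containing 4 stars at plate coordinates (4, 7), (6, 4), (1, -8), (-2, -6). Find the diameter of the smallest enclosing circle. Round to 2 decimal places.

15.30

By Welzl's lemma the MEC is supported by two points (diametrically opposite) or three points (on a circumcircle).
The farthest pair is (4, 7)–(1, -8) with squared distance 234. The circle on this segment as diameter has centre (2.5, -0.5) and r² = 234/4 = 58.5.
Check (6, 4): distance² to centre = 32.5 ≤ 58.5, so it lies inside.
All remaining points lie in this disk, and no smaller disk contains both endpoints, so this is the minimum enclosing circle.
Diameter = 2r = 2√(58.5) ≈ 15.30.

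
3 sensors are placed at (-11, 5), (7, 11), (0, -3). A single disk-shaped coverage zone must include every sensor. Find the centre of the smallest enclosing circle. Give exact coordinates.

Call the three points A, B, C in the order given.
Side lengths²: AB² = 360, AC² = 185, BC² = 245.
Since AB² = 360 < 245 + 185 = 430, the triangle is acute, so the smallest enclosing circle is the circumcircle.
Circumcentre = (-1.5, 6.5), r² = 92.5.
Centre = (-1.5, 6.5).

(-1.5, 6.5)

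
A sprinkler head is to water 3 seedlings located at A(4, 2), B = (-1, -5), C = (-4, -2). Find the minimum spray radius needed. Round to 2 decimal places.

4.53

Side lengths²: AB² = 74, AC² = 80, BC² = 18.
Since AC² = 80 < 74 + 18 = 92, the triangle is acute, so the smallest enclosing circle is the circumcircle.
Circumcentre = (1/3, -2/3), r² = 185/9.
r = √(185/9) ≈ 4.53.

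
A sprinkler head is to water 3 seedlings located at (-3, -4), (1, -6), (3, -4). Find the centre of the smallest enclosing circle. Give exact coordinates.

(0, -4)

Call the three points A, B, C in the order given.
Side lengths²: AB² = 20, AC² = 36, BC² = 8.
Since AC² = 36 ≥ 20 + 8 = 28, the angle opposite AC is not acute, so the smallest enclosing circle has AC as diameter.
Centre = midpoint of AC = (0, -4), r² = 36/4 = 9.
Centre = (0, -4).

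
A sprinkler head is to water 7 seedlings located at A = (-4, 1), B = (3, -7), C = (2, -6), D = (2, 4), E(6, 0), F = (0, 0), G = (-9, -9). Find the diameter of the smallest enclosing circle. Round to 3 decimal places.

17.553

A smallest enclosing disk is always determined by at most three of the input points on its boundary.
The minimum enclosing circle is determined by three boundary points: D, E, G.
Their circumcentre is (-1.875, -3.875) with r² = 77.03125.
The farthest remaining point B is at distance² 33.53125 ≤ 77.03125.
Diameter = 2r = 2√(77.03125) ≈ 17.553.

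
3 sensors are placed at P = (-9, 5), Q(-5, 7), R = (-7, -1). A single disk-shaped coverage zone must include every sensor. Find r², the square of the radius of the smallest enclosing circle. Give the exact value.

17

Side lengths²: PQ² = 20, PR² = 40, QR² = 68.
Since QR² = 68 ≥ 40 + 20 = 60, the angle opposite QR is not acute, so the smallest enclosing circle has QR as diameter.
Centre = midpoint of QR = (-6, 3), r² = 68/4 = 17.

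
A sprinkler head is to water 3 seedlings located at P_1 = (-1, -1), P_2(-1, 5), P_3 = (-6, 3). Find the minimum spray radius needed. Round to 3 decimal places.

3.448

Side lengths²: P_1P_2² = 36, P_1P_3² = 41, P_2P_3² = 29.
Since P_1P_3² = 41 < 36 + 29 = 65, the triangle is acute, so the smallest enclosing circle is the circumcircle.
Circumcentre = (-2.7, 2), r² = 11.89.
r = √(11.89) ≈ 3.448.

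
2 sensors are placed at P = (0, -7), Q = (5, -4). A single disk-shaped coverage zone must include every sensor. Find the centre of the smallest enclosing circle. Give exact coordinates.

The smallest circle enclosing two points has them as diameter endpoints.
Centre = midpoint = (2.5, -5.5); r² = |PQ|²/4 = 34/4 = 8.5.
Centre = (2.5, -5.5).

(2.5, -5.5)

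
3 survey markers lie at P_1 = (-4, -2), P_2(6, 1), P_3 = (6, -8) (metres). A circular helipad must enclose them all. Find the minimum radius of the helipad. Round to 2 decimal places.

6.09

Side lengths²: P_1P_2² = 109, P_1P_3² = 136, P_2P_3² = 81.
Since P_1P_3² = 136 < 109 + 81 = 190, the triangle is acute, so the smallest enclosing circle is the circumcircle.
Circumcentre = (1.9, -3.5), r² = 37.06.
r = √(37.06) ≈ 6.09.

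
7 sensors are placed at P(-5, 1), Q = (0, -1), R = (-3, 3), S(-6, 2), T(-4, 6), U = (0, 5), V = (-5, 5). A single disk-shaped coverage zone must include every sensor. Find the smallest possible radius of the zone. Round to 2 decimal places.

A smallest enclosing disk is always determined by at most three of the input points on its boundary.
The farthest pair is Q–T with squared distance 65. The circle on this segment as diameter has centre (-2, 2.5) and r² = 65/4 = 16.25.
Check P: distance² to centre = 11.25 ≤ 16.25, so it lies inside.
All remaining points lie in this disk, and no smaller disk contains both endpoints, so this is the minimum enclosing circle.
r = √(16.25) ≈ 4.03.

4.03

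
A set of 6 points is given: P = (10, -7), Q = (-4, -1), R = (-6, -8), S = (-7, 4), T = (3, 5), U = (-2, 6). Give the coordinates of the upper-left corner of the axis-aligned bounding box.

(-7, 6)

x-range [-7, 10], y-range [-8, 6].
The upper-left corner is (-7, 6).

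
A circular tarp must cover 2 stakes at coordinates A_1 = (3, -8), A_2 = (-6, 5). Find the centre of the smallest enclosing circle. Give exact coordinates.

(-1.5, -1.5)

The smallest circle enclosing two points has them as diameter endpoints.
Centre = midpoint = (-1.5, -1.5); r² = |A_1A_2|²/4 = 250/4 = 62.5.
Centre = (-1.5, -1.5).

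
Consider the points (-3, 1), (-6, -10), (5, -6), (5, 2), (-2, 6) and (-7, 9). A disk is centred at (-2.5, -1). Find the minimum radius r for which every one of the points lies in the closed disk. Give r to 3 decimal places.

The required radius is the distance from (-2.5, -1) to the farthest point.
Squared distances: 4.25, 93.25, 81.25, 65.25, 49.25, 120.25.
Maximum is 120.25, attained at (-7, 9).
r = √(120.25) ≈ 10.966.

10.966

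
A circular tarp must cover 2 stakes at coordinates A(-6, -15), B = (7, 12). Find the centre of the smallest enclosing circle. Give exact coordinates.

(0.5, -1.5)

The smallest circle enclosing two points has them as diameter endpoints.
Centre = midpoint = (0.5, -1.5); r² = |AB|²/4 = 898/4 = 224.5.
Centre = (0.5, -1.5).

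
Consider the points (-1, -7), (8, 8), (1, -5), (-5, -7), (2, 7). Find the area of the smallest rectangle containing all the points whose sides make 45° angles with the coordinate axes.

154

In coordinates u = x + y, v = x − y the rectangle is axis-aligned; the map (x,y)→(u,v) scales areas by 2.
u-values: -8, 16, -4, -12, 9; range = 16 − (-12) = 28.
v-values: 6, 0, 6, 2, -5; range = 6 − (-5) = 11.
Area = (28 × 11) / 2 = 154.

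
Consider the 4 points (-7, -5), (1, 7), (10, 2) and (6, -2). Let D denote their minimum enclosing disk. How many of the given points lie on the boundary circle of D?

A smallest enclosing disk is always determined by at most three of the input points on its boundary.
The farthest pair is (-7, -5)–(10, 2) with squared distance 338. The circle on this segment as diameter has centre (1.5, -1.5) and r² = 338/4 = 84.5.
Check (1, 7): distance² to centre = 72.5 ≤ 84.5, so it lies inside.
All remaining points lie in this disk, and no smaller disk contains both endpoints, so this is the minimum enclosing circle.
The points at distance exactly r from the centre are (-7, -5), (10, 2) — 2 points.

2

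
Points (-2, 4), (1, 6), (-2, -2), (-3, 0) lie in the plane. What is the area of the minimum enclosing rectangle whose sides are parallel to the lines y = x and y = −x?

In coordinates u = x + y, v = x − y the rectangle is axis-aligned; the map (x,y)→(u,v) scales areas by 2.
u-values: 2, 7, -4, -3; range = 7 − (-4) = 11.
v-values: -6, -5, 0, -3; range = 0 − (-6) = 6.
Area = (11 × 6) / 2 = 33.

33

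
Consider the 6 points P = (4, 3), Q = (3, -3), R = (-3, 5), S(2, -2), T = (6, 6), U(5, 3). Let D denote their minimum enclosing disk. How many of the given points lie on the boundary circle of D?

A smallest enclosing disk is always determined by at most three of the input points on its boundary.
The minimum enclosing circle is determined by three boundary points: Q, R, T.
Their circumcentre is (24/13, 31/13) with r² = 5125/169.
The farthest remaining point S is at distance² 3253/169 ≤ 5125/169.
The points at distance exactly r from the centre are Q, R, T — 3 points.

3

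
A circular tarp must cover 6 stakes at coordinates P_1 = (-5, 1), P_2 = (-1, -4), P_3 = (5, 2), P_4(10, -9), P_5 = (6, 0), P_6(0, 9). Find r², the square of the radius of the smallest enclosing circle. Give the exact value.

The farthest pair is P_4–P_6 with squared distance 424. The circle on this segment as diameter has centre (5, 0) and r² = 424/4 = 106.
Check P_1: distance² to centre = 101 ≤ 106, so it lies inside.
All remaining points lie in this disk, and no smaller disk contains both endpoints, so this is the minimum enclosing circle.

106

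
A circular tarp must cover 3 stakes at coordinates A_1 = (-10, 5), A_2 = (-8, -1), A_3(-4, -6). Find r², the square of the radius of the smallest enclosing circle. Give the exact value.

Side lengths²: A_1A_2² = 40, A_1A_3² = 157, A_2A_3² = 41.
Since A_1A_3² = 157 ≥ 41 + 40 = 81, the angle opposite A_1A_3 is not acute, so the smallest enclosing circle has A_1A_3 as diameter.
Centre = midpoint of A_1A_3 = (-7, -0.5), r² = 157/4 = 39.25.

39.25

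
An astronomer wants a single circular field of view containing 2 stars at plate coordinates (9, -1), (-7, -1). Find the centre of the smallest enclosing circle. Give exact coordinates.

(1, -1)

The smallest circle enclosing two points has them as diameter endpoints.
Centre = midpoint = (1, -1); r² = |(9, -1)−(-7, -1)|²/4 = 256/4 = 64.
Centre = (1, -1).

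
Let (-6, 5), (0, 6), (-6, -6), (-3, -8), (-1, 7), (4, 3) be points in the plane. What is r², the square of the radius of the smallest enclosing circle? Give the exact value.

57.25

By Welzl's lemma the MEC is supported by two points (diametrically opposite) or three points (on a circumcircle).
The farthest pair is (-3, -8)–(-1, 7) with squared distance 229. The circle on this segment as diameter has centre (-2, -0.5) and r² = 229/4 = 57.25.
Check (-6, 5): distance² to centre = 46.25 ≤ 57.25, so it lies inside.
All remaining points lie in this disk, and no smaller disk contains both endpoints, so this is the minimum enclosing circle.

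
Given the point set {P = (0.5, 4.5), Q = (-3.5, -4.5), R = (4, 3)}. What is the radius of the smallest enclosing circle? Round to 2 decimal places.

5.30

Side lengths²: PQ² = 97, PR² = 14.5, QR² = 112.5.
Since QR² = 112.5 ≥ 97 + 14.5 = 111.5, the angle opposite QR is not acute, so the smallest enclosing circle has QR as diameter.
Centre = midpoint of QR = (0.25, -0.75), r² = 112.5/4 = 28.125.
r = √(28.125) ≈ 5.30.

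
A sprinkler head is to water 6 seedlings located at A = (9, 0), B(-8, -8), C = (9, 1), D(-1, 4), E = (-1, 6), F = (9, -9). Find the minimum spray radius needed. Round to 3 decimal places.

9.807

The minimum enclosing circle of a finite set is fixed by two of the points (as a diameter) or three (as a circumcircle).
The minimum enclosing circle is determined by three boundary points: B, E, F.
Their circumcentre is (11/14, -51/14) with r² = 9425/98.
The farthest remaining point C is at distance² 8725/98 ≤ 9425/98.
r = √(9425/98) ≈ 9.807.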